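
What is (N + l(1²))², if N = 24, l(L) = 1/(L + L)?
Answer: 2401/4 ≈ 600.25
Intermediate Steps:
l(L) = 1/(2*L)
(N + l(1²))² = (24 + 1/(2*(1²)))² = (24 + (½)/1)² = (24 + (½)*1)² = (24 + ½)² = (49/2)² = 2401/4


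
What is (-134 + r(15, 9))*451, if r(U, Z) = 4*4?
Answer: -53218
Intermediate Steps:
r(U, Z) = 16
(-134 + r(15, 9))*451 = (-134 + 16)*451 = -118*451 = -53218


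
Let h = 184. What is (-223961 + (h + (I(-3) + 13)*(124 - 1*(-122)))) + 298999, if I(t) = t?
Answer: 77682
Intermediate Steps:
(-223961 + (h + (I(-3) + 13)*(124 - 1*(-122)))) + 298999 = (-223961 + (184 + (-3 + 13)*(124 - 1*(-122)))) + 298999 = (-223961 + (184 + 10*(124 + 122))) + 298999 = (-223961 + (184 + 10*246)) + 298999 = (-223961 + (184 + 2460)) + 298999 = (-223961 + 2644) + 298999 = -221317 + 298999 = 77682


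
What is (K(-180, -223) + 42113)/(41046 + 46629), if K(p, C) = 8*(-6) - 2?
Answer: 2003/4175 ≈ 0.47976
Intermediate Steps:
K(p, C) = -50 (K(p, C) = -48 - 2 = -50)
(K(-180, -223) + 42113)/(41046 + 46629) = (-50 + 42113)/(41046 + 46629) = 42063/87675 = 42063*(1/87675) = 2003/4175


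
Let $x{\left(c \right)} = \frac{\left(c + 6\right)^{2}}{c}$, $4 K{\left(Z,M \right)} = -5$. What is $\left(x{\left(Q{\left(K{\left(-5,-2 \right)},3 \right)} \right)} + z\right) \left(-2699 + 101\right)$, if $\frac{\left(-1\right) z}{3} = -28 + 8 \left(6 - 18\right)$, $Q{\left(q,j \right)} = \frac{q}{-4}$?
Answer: $- \frac{51909339}{40} \approx -1.2977 \cdot 10^{6}$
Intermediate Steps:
$K{\left(Z,M \right)} = - \frac{5}{4}$ ($K{\left(Z,M \right)} = \frac{1}{4} \left(-5\right) = - \frac{5}{4}$)
$Q{\left(q,j \right)} = - \frac{q}{4}$ ($Q{\left(q,j \right)} = q \left(- \frac{1}{4}\right) = - \frac{q}{4}$)
$x{\left(c \right)} = \frac{\left(6 + c\right)^{2}}{c}$
$z = 372$ ($z = - 3 \left(-28 + 8 \left(6 - 18\right)\right) = - 3 \left(-28 + 8 \left(-12\right)\right) = - 3 \left(-28 - 96\right) = \left(-3\right) \left(-124\right) = 372$)
$\left(x{\left(Q{\left(K{\left(-5,-2 \right)},3 \right)} \right)} + z\right) \left(-2699 + 101\right) = \left(\frac{\left(6 - - \frac{5}{16}\right)^{2}}{\left(- \frac{1}{4}\right) \left(- \frac{5}{4}\right)} + 372\right) \left(-2699 + 101\right) = \left(\frac{\left(6 + \frac{5}{16}\right)^{2}}{\frac{5}{16}} + 372\right) \left(-2598\right) = \left(\frac{16 \left(\frac{101}{16}\right)^{2}}{5} + 372\right) \left(-2598\right) = \left(\frac{16}{5} \cdot \frac{10201}{256} + 372\right) \left(-2598\right) = \left(\frac{10201}{80} + 372\right) \left(-2598\right) = \frac{39961}{80} \left(-2598\right) = - \frac{51909339}{40}$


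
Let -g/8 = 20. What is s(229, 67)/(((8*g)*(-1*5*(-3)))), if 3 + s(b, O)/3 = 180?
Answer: -177/6400 ≈ -0.027656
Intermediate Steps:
g = -160 (g = -8*20 = -160)
s(b, O) = 531 (s(b, O) = -9 + 3*180 = -9 + 540 = 531)
s(229, 67)/(((8*g)*(-1*5*(-3)))) = 531/(((8*(-160))*(-1*5*(-3)))) = 531/((-(-6400)*(-3))) = 531/((-1280*15)) = 531/(-19200) = 531*(-1/19200) = -177/6400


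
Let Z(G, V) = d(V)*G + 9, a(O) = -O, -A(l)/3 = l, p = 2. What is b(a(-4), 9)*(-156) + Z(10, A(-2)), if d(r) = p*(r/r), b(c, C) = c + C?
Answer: -1999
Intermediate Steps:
A(l) = -3*l
b(c, C) = C + c
d(r) = 2 (d(r) = 2*(r/r) = 2*1 = 2)
Z(G, V) = 9 + 2*G (Z(G, V) = 2*G + 9 = 9 + 2*G)
b(a(-4), 9)*(-156) + Z(10, A(-2)) = (9 - 1*(-4))*(-156) + (9 + 2*10) = (9 + 4)*(-156) + (9 + 20) = 13*(-156) + 29 = -2028 + 29 = -1999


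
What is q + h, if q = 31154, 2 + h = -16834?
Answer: 14318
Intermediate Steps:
h = -16836 (h = -2 - 16834 = -16836)
q + h = 31154 - 16836 = 14318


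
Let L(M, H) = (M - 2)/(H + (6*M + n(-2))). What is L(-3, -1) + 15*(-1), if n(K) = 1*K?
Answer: -310/21 ≈ -14.762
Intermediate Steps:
n(K) = K
L(M, H) = (-2 + M)/(-2 + H + 6*M) (L(M, H) = (M - 2)/(H + (6*M - 2)) = (-2 + M)/(H + (-2 + 6*M)) = (-2 + M)/(-2 + H + 6*M))
L(-3, -1) + 15*(-1) = (-2 - 3)/(-2 - 1 + 6*(-3)) + 15*(-1) = -5/(-2 - 1 - 18) - 15 = -5/(-21) - 15 = -1/21*(-5) - 15 = 5/21 - 15 = -310/21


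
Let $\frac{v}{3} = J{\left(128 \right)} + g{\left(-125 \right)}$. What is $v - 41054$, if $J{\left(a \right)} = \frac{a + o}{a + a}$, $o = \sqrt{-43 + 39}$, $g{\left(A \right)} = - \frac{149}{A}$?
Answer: $- \frac{10262231}{250} + \frac{3 i}{128} \approx -41049.0 + 0.023438 i$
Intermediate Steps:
$o = 2 i$ ($o = \sqrt{-4} = 2 i \approx 2.0 i$)
$J{\left(a \right)} = \frac{a + 2 i}{2 a}$ ($J{\left(a \right)} = \frac{a + 2 i}{a + a} = \frac{a + 2 i}{2 a}$)
$v = \frac{1269}{250} + \frac{3 i}{128}$ ($v = 3 \left(\frac{i + \frac{1}{2} \cdot 128}{128} - \frac{149}{-125}\right) = 3 \left(\frac{i + 64}{128} - - \frac{149}{125}\right) = 3 \left(\frac{64 + i}{128} + \frac{149}{125}\right) = 3 \left(\left(\frac{1}{2} + \frac{i}{128}\right) + \frac{149}{125}\right) = 3 \left(\frac{423}{250} + \frac{i}{128}\right) = \frac{1269}{250} + \frac{3 i}{128} \approx 5.076 + 0.023438 i$)
$v - 41054 = \left(\frac{1269}{250} + \frac{3 i}{128}\right) - 41054 = - \frac{10262231}{250} + \frac{3 i}{128}$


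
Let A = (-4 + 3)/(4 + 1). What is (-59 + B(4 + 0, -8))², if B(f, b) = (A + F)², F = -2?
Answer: 1833316/625 ≈ 2933.3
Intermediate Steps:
A = -⅕ (A = -1/5 = -1*⅕ = -⅕ ≈ -0.20000)
B(f, b) = 121/25 (B(f, b) = (-⅕ - 2)² = (-11/5)² = 121/25)
(-59 + B(4 + 0, -8))² = (-59 + 121/25)² = (-1354/25)² = 1833316/625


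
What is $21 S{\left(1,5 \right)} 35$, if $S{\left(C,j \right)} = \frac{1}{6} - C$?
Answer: $- \frac{1225}{2} \approx -612.5$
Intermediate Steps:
$S{\left(C,j \right)} = \frac{1}{6} - C$
$21 S{\left(1,5 \right)} 35 = 21 \left(\frac{1}{6} - 1\right) 35 = 21 \left(- \frac{5}{6}\right) 35 = \left(- \frac{35}{2}\right) 35 = - \frac{1225}{2}$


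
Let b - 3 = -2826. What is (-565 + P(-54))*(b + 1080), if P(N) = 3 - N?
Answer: 885444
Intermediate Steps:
b = -2823 (b = 3 - 2826 = -2823)
(-565 + P(-54))*(b + 1080) = (-565 + (3 - 1*(-54)))*(-2823 + 1080) = (-565 + (3 + 54))*(-1743) = (-565 + 57)*(-1743) = -508*(-1743) = 885444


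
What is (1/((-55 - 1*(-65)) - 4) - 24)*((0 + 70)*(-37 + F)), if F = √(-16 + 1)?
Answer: 185185/3 - 5005*I*√15/3 ≈ 61728.0 - 6461.4*I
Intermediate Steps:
F = I*√15 (F = √(-15) = I*√15 ≈ 3.873*I)
(1/((-55 - 1*(-65)) - 4) - 24)*((0 + 70)*(-37 + F)) = (1/((-55 - 1*(-65)) - 4) - 24)*((0 + 70)*(-37 + I*√15)) = (1/((-55 + 65) - 4) - 24)*(70*(-37 + I*√15)) = (1/(10 - 4) - 24)*(-2590 + 70*I*√15) = (1/6 - 24)*(-2590 + 70*I*√15) = (⅙ - 24)*(-2590 + 70*I*√15) = -143*(-2590 + 70*I*√15)/6 = 185185/3 - 5005*I*√15/3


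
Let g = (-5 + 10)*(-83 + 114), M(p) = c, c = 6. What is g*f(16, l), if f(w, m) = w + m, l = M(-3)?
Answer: 3410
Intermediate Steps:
M(p) = 6
l = 6
f(w, m) = m + w
g = 155 (g = 5*31 = 155)
g*f(16, l) = 155*(6 + 16) = 155*22 = 3410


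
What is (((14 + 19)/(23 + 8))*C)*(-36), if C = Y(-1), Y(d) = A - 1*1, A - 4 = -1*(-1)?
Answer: -4752/31 ≈ -153.29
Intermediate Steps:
A = 5 (A = 4 - 1*(-1) = 4 + 1 = 5)
Y(d) = 4 (Y(d) = 5 - 1*1 = 5 - 1 = 4)
C = 4
(((14 + 19)/(23 + 8))*C)*(-36) = (((14 + 19)/(23 + 8))*4)*(-36) = ((33/31)*4)*(-36) = (132/31)*(-36) = -4752/31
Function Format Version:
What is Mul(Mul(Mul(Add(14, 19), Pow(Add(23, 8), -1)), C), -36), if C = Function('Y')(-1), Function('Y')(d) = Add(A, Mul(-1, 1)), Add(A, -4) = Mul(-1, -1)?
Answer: Rational(-4752, 31) ≈ -153.29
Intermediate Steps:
A = 5 (A = Add(4, Mul(-1, -1)) = Add(4, 1) = 5)
Function('Y')(d) = 4 (Function('Y')(d) = Add(5, Mul(-1, 1)) = Add(5, -1) = 4)
C = 4
Mul(Mul(Mul(Add(14, 19), Pow(Add(23, 8), -1)), C), -36) = Mul(Mul(Mul(Add(14, 19), Pow(Add(23, 8), -1)), 4), -36) = Mul(Mul(Mul(33, Pow(31, -1)), 4), -36) = Mul(Mul(Mul(33, Rational(1, 31)), 4), -36) = Mul(Mul(Rational(33, 31), 4), -36) = Mul(Rational(132, 31), -36) = Rational(-4752, 31)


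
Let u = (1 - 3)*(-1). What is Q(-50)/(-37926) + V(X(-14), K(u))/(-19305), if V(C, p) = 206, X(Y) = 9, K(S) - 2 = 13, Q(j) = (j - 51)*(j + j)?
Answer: -11266292/40675635 ≈ -0.27698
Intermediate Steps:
u = 2 (u = -2*(-1) = 2)
Q(j) = 2*j*(-51 + j) (Q(j) = (-51 + j)*(2*j) = 2*j*(-51 + j))
K(S) = 15 (K(S) = 2 + 13 = 15)
Q(-50)/(-37926) + V(X(-14), K(u))/(-19305) = (2*(-50)*(-51 - 50))/(-37926) + 206/(-19305) = (2*(-50)*(-101))*(-1/37926) + 206*(-1/19305) = 10100*(-1/37926) - 206/19305 = -5050/18963 - 206/19305 = -11266292/40675635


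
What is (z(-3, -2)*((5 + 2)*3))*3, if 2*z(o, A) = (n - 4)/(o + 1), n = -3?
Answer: 441/4 ≈ 110.25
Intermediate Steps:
z(o, A) = -7/(2*(1 + o)) (z(o, A) = ((-3 - 4)/(o + 1))/2 = (-7/(1 + o))/2 = -7/(2*(1 + o)))
(z(-3, -2)*((5 + 2)*3))*3 = ((-7/(2 + 2*(-3)))*((5 + 2)*3))*3 = ((-7/(2 - 6))*(7*3))*3 = (-7/(-4)*21)*3 = (-7*(-1/4)*21)*3 = ((7/4)*21)*3 = (147/4)*3 = 441/4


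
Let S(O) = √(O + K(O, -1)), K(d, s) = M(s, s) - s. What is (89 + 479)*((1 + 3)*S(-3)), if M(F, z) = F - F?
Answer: 2272*I*√2 ≈ 3213.1*I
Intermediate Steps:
M(F, z) = 0
K(d, s) = -s (K(d, s) = 0 - s = -s)
S(O) = √(1 + O) (S(O) = √(O - 1*(-1)) = √(O + 1) = √(1 + O))
(89 + 479)*((1 + 3)*S(-3)) = (89 + 479)*((1 + 3)*√(1 - 3)) = 568*(4*√(-2)) = 568*(4*(I*√2)) = 568*(4*I*√2) = 2272*I*√2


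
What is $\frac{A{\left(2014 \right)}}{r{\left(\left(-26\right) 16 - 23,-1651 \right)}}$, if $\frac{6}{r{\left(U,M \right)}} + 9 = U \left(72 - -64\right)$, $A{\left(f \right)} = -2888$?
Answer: $\frac{86225572}{3} \approx 2.8742 \cdot 10^{7}$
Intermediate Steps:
$r{\left(U,M \right)} = \frac{6}{-9 + 136 U}$ ($r{\left(U,M \right)} = \frac{6}{-9 + U \left(72 - -64\right)} = \frac{6}{-9 + U \left(72 + 64\right)} = \frac{6}{-9 + U 136} = \frac{6}{-9 + 136 U}$)
$\frac{A{\left(2014 \right)}}{r{\left(\left(-26\right) 16 - 23,-1651 \right)}} = - \frac{2888}{6 \frac{1}{-9 + 136 \left(\left(-26\right) 16 - 23\right)}} = - \frac{2888}{6 \frac{1}{-9 + 136 \left(-416 - 23\right)}} = - \frac{2888}{6 \frac{1}{-9 + 136 \left(-439\right)}} = - \frac{2888}{6 \frac{1}{-9 - 59704}} = - \frac{2888}{6 \frac{1}{-59713}} = - \frac{2888}{6 \left(- \frac{1}{59713}\right)} = - \frac{2888}{- \frac{6}{59713}} = \left(-2888\right) \left(- \frac{59713}{6}\right) = \frac{86225572}{3}$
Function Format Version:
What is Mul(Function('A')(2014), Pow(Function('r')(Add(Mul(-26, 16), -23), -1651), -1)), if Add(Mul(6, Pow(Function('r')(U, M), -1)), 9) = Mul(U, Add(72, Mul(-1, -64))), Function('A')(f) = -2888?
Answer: Rational(86225572, 3) ≈ 2.8742e+7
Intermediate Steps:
Function('r')(U, M) = Mul(6, Pow(Add(-9, Mul(136, U)), -1)) (Function('r')(U, M) = Mul(6, Pow(Add(-9, Mul(U, Add(72, Mul(-1, -64)))), -1)) = Mul(6, Pow(Add(-9, Mul(U, Add(72, 64))), -1)) = Mul(6, Pow(Add(-9, Mul(U, 136)), -1)) = Mul(6, Pow(Add(-9, Mul(136, U)), -1)))
Mul(Function('A')(2014), Pow(Function('r')(Add(Mul(-26, 16), -23), -1651), -1)) = Mul(-2888, Pow(Mul(6, Pow(Add(-9, Mul(136, Add(Mul(-26, 16), -23))), -1)), -1)) = Mul(-2888, Pow(Mul(6, Pow(Add(-9, Mul(136, Add(-416, -23))), -1)), -1)) = Mul(-2888, Pow(Mul(6, Pow(Add(-9, Mul(136, -439)), -1)), -1)) = Mul(-2888, Pow(Mul(6, Pow(Add(-9, -59704), -1)), -1)) = Mul(-2888, Pow(Mul(6, Pow(-59713, -1)), -1)) = Mul(-2888, Pow(Mul(6, Rational(-1, 59713)), -1)) = Mul(-2888, Pow(Rational(-6, 59713), -1)) = Mul(-2888, Rational(-59713, 6)) = Rational(86225572, 3)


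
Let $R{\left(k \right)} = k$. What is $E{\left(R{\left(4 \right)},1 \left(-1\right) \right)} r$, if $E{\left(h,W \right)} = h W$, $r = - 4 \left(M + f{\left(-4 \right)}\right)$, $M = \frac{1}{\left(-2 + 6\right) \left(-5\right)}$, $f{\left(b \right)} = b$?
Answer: $- \frac{324}{5} \approx -64.8$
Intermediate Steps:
$M = - \frac{1}{20}$ ($M = \frac{1}{4} \left(- \frac{1}{5}\right) = - \frac{1}{20} \approx -0.05$)
$r = \frac{81}{5}$ ($r = - 4 \left(- \frac{1}{20} - 4\right) = \left(-4\right) \left(- \frac{81}{20}\right) = \frac{81}{5} \approx 16.2$)
$E{\left(h,W \right)} = W h$
$E{\left(R{\left(4 \right)},1 \left(-1\right) \right)} r = 1 \left(-1\right) 4 \cdot \frac{81}{5} = \left(-1\right) 4 \cdot \frac{81}{5} = \left(-4\right) \frac{81}{5} = - \frac{324}{5}$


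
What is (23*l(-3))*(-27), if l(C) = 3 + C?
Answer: 0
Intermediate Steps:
(23*l(-3))*(-27) = (23*(3 - 3))*(-27) = (23*0)*(-27) = 0*(-27) = 0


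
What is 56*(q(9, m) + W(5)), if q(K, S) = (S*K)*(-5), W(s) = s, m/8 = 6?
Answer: -120680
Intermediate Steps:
m = 48 (m = 8*6 = 48)
q(K, S) = -5*K*S (q(K, S) = (K*S)*(-5) = -5*K*S)
56*(q(9, m) + W(5)) = 56*(-5*9*48 + 5) = 56*(-2160 + 5) = 56*(-2155) = -120680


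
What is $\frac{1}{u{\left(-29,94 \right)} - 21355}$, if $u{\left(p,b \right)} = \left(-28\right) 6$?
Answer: $- \frac{1}{21523} \approx -4.6462 \cdot 10^{-5}$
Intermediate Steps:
$u{\left(p,b \right)} = -168$
$\frac{1}{u{\left(-29,94 \right)} - 21355} = \frac{1}{-168 - 21355} = \frac{1}{-21523} = - \frac{1}{21523}$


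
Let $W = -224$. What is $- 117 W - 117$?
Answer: $26091$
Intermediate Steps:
$- 117 W - 117 = \left(-117\right) \left(-224\right) - 117 = 26208 - 117 = 26091$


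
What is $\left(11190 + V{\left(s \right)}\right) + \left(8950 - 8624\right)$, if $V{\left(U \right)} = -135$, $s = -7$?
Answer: $11381$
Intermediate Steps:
$\left(11190 + V{\left(s \right)}\right) + \left(8950 - 8624\right) = \left(11190 - 135\right) + \left(8950 - 8624\right) = 11055 + \left(8950 - 8624\right) = 11055 + 326 = 11381$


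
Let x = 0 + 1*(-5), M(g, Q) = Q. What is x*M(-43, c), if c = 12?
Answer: -60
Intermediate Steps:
x = -5 (x = 0 - 5 = -5)
x*M(-43, c) = -5*12 = -60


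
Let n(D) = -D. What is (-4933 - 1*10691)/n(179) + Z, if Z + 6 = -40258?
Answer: -7191632/179 ≈ -40177.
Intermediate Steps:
Z = -40264 (Z = -6 - 40258 = -40264)
(-4933 - 1*10691)/n(179) + Z = (-4933 - 1*10691)/((-1*179)) - 40264 = (-4933 - 10691)/(-179) - 40264 = -15624*(-1/179) - 40264 = 15624/179 - 40264 = -7191632/179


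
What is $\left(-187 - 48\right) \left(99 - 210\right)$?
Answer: $26085$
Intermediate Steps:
$\left(-187 - 48\right) \left(99 - 210\right) = - 235 \left(99 - 210\right) = \left(-235\right) \left(-111\right) = 26085$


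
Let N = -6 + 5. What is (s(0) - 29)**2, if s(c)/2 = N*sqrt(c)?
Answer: 841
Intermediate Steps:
N = -1
s(c) = -2*sqrt(c) (s(c) = 2*(-sqrt(c)) = -2*sqrt(c))
(s(0) - 29)**2 = (-2*sqrt(0) - 29)**2 = (-2*0 - 29)**2 = (0 - 29)**2 = (-29)**2 = 841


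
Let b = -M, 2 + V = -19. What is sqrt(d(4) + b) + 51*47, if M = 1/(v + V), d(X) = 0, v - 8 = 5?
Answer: 2397 + sqrt(2)/4 ≈ 2397.4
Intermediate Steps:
v = 13 (v = 8 + 5 = 13)
V = -21 (V = -2 - 19 = -21)
M = -1/8 (M = 1/(13 - 21) = 1/(-8) = -1/8 ≈ -0.12500)
b = 1/8 (b = -1*(-1/8) = 1/8 ≈ 0.12500)
sqrt(d(4) + b) + 51*47 = sqrt(0 + 1/8) + 51*47 = sqrt(1/8) + 2397 = sqrt(2)/4 + 2397 = 2397 + sqrt(2)/4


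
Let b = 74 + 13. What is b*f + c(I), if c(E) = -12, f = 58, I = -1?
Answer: 5034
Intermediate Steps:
b = 87
b*f + c(I) = 87*58 - 12 = 5046 - 12 = 5034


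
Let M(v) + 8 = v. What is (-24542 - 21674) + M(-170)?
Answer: -46394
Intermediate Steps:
M(v) = -8 + v
(-24542 - 21674) + M(-170) = (-24542 - 21674) + (-8 - 170) = -46216 - 178 = -46394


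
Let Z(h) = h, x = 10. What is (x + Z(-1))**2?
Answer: 81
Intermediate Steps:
(x + Z(-1))**2 = (10 - 1)**2 = 9**2 = 81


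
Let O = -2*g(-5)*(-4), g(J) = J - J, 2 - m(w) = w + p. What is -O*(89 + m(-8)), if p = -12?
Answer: 0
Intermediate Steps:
m(w) = 14 - w (m(w) = 2 - (w - 12) = 2 - (-12 + w) = 2 + (12 - w) = 14 - w)
g(J) = 0
O = 0 (O = -2*0*(-4) = 0*(-4) = 0)
-O*(89 + m(-8)) = -0*(89 + (14 - 1*(-8))) = -0*(89 + (14 + 8)) = -0*(89 + 22) = -0*111 = -1*0 = 0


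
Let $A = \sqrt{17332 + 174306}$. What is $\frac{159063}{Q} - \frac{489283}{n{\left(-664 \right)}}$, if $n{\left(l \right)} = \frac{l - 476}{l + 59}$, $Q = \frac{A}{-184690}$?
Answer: $- \frac{59203243}{228} - \frac{14688672735 \sqrt{191638}}{95819} \approx -6.7367 \cdot 10^{7}$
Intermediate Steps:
$A = \sqrt{191638} \approx 437.76$
$Q = - \frac{\sqrt{191638}}{184690}$ ($Q = \frac{\sqrt{191638}}{-184690} = \sqrt{191638} \left(- \frac{1}{184690}\right) = - \frac{\sqrt{191638}}{184690} \approx -0.0023703$)
$n{\left(l \right)} = \frac{-476 + l}{59 + l}$
$\frac{159063}{Q} - \frac{489283}{n{\left(-664 \right)}} = \frac{159063}{\left(- \frac{1}{184690}\right) \sqrt{191638}} - \frac{489283}{\frac{1}{59 - 664} \left(-476 - 664\right)} = 159063 \left(- \frac{92345 \sqrt{191638}}{95819}\right) - \frac{489283}{\frac{1}{-605} \left(-1140\right)} = - \frac{14688672735 \sqrt{191638}}{95819} - \frac{489283}{\left(- \frac{1}{605}\right) \left(-1140\right)} = - \frac{14688672735 \sqrt{191638}}{95819} - \frac{489283}{\frac{228}{121}} = - \frac{14688672735 \sqrt{191638}}{95819} - \frac{59203243}{228} = - \frac{59203243}{228} - \frac{14688672735 \sqrt{191638}}{95819}$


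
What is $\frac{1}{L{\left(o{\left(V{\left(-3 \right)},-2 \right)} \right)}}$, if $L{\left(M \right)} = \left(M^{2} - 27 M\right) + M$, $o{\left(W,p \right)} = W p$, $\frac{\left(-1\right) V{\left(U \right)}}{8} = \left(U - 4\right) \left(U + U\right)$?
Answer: $\frac{1}{434112} \approx 2.3036 \cdot 10^{-6}$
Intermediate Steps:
$V{\left(U \right)} = - 16 U \left(-4 + U\right)$ ($V{\left(U \right)} = - 8 \left(U - 4\right) \left(U + U\right) = - 8 \left(-4 + U\right) 2 U = - 8 \cdot 2 U \left(-4 + U\right) = - 16 U \left(-4 + U\right)$)
$L{\left(M \right)} = M^{2} - 26 M$
$\frac{1}{L{\left(o{\left(V{\left(-3 \right)},-2 \right)} \right)}} = \frac{1}{16 \left(-3\right) \left(4 - -3\right) \left(-2\right) \left(-26 + 16 \left(-3\right) \left(4 - -3\right) \left(-2\right)\right)} = \frac{1}{16 \left(-3\right) \left(4 + 3\right) \left(-2\right) \left(-26 + 16 \left(-3\right) \left(4 + 3\right) \left(-2\right)\right)} = \frac{1}{16 \left(-3\right) 7 \left(-2\right) \left(-26 + 16 \left(-3\right) 7 \left(-2\right)\right)} = \frac{1}{\left(-336\right) \left(-2\right) \left(-26 - -672\right)} = \frac{1}{672 \left(-26 + 672\right)} = \frac{1}{672 \cdot 646} = \frac{1}{434112}$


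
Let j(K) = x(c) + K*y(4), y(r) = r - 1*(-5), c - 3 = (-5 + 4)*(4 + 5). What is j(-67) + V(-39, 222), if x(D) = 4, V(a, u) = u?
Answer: -377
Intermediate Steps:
c = -6 (c = 3 + (-5 + 4)*(4 + 5) = 3 - 1*9 = 3 - 9 = -6)
y(r) = 5 + r (y(r) = r + 5 = 5 + r)
j(K) = 4 + 9*K (j(K) = 4 + K*(5 + 4) = 4 + K*9 = 4 + 9*K)
j(-67) + V(-39, 222) = (4 + 9*(-67)) + 222 = (4 - 603) + 222 = -599 + 222 = -377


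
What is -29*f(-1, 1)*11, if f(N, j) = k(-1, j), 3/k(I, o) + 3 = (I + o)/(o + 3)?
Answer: 319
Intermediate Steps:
k(I, o) = 3/(-3 + (I + o)/(3 + o)) (k(I, o) = 3/(-3 + (I + o)/(o + 3)) = 3/(-3 + (I + o)/(3 + o)))
f(N, j) = 3*(-3 - j)/(10 + 2*j) (f(N, j) = 3*(-3 - j)/(9 - 1*(-1) + 2*j) = 3*(-3 - j)/(9 + 1 + 2*j) = 3*(-3 - j)/(10 + 2*j))
-29*f(-1, 1)*11 = -87*(-3 - 1*1)/(2*(5 + 1))*11 = -87*(-3 - 1)/(2*6)*11 = -87*(-4)/(2*6)*11 = -29*(-1)*11 = 29*11 = 319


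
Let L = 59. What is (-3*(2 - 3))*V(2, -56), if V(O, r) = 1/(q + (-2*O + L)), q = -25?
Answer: ⅒ ≈ 0.10000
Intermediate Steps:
V(O, r) = 1/(34 - 2*O) (V(O, r) = 1/(-25 + (-2*O + 59)) = 1/(-25 + (59 - 2*O)) = 1/(34 - 2*O))
(-3*(2 - 3))*V(2, -56) = (-3*(2 - 3))*(-1/(-34 + 2*2)) = (-3*(-1))*(-1/(-34 + 4)) = 3*(-1/(-30)) = 3*(-1*(-1/30)) = 3*(1/30) = ⅒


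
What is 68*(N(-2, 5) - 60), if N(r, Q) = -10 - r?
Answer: -4624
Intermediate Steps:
68*(N(-2, 5) - 60) = 68*((-10 - 1*(-2)) - 60) = 68*((-10 + 2) - 60) = 68*(-8 - 60) = 68*(-68) = -4624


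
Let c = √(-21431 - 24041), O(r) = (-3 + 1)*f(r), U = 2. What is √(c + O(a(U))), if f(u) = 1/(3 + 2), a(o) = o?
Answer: √(-10 + 700*I*√58)/5 ≈ 10.316 + 10.335*I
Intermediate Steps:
f(u) = ⅕ (f(u) = 1/5 = ⅕)
O(r) = -⅖ (O(r) = (-3 + 1)*(⅕) = -2*⅕ = -⅖)
c = 28*I*√58 (c = √(-45472) = 28*I*√58 ≈ 213.24*I)
√(c + O(a(U))) = √(28*I*√58 - ⅖) = √(-⅖ + 28*I*√58)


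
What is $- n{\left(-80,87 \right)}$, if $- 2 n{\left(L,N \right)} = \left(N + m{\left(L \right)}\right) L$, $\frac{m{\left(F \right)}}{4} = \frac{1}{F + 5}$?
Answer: $- \frac{52168}{15} \approx -3477.9$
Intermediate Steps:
$m{\left(F \right)} = \frac{4}{5 + F}$ ($m{\left(F \right)} = \frac{4}{F + 5} = \frac{4}{5 + F}$)
$n{\left(L,N \right)} = - \frac{L \left(N + \frac{4}{5 + L}\right)}{2}$ ($n{\left(L,N \right)} = - \frac{\left(N + \frac{4}{5 + L}\right) L}{2} = - \frac{L \left(N + \frac{4}{5 + L}\right)}{2}$)
$- n{\left(-80,87 \right)} = - \frac{\left(-1\right) \left(-80\right) \left(4 + 87 \left(5 - 80\right)\right)}{10 + 2 \left(-80\right)} = - \frac{\left(-1\right) \left(-80\right) \left(4 + 87 \left(-75\right)\right)}{10 - 160} = - \frac{\left(-1\right) \left(-80\right) \left(4 - 6525\right)}{-150} = - \frac{\left(-1\right) \left(-80\right) \left(-1\right) \left(-6521\right)}{150} = \left(-1\right) \frac{52168}{15} = - \frac{52168}{15}$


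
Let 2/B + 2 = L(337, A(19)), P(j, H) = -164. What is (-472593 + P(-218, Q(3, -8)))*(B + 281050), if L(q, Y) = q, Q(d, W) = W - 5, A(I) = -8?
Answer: -44510899820264/335 ≈ -1.3287e+11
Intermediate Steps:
Q(d, W) = -5 + W
B = 2/335 (B = 2/(-2 + 337) = 2/335 ≈ 0.0059702)
(-472593 + P(-218, Q(3, -8)))*(B + 281050) = (-472593 - 164)*(2/335 + 281050) = -472757*94151752/335 = -44510899820264/335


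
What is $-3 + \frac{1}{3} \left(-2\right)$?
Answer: $- \frac{11}{3} \approx -3.6667$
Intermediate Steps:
$-3 + \frac{1}{3} \left(-2\right) = -3 - \frac{2}{3} = - \frac{11}{3}$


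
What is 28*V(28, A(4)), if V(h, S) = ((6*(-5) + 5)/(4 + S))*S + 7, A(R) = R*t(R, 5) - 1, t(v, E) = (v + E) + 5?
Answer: -26936/59 ≈ -456.54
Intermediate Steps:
t(v, E) = 5 + E + v (t(v, E) = (E + v) + 5 = 5 + E + v)
A(R) = -1 + R*(10 + R) (A(R) = R*(5 + 5 + R) - 1 = R*(10 + R) - 1 = -1 + R*(10 + R))
V(h, S) = 7 - 25*S/(4 + S) (V(h, S) = ((-30 + 5)/(4 + S))*S + 7 = (-25/(4 + S))*S + 7 = -25*S/(4 + S) + 7 = 7 - 25*S/(4 + S))
28*V(28, A(4)) = 28*(2*(14 - 9*(-1 + 4*(10 + 4)))/(4 + (-1 + 4*(10 + 4)))) = 28*(2*(14 - 9*(-1 + 4*14))/(4 + (-1 + 4*14))) = 28*(2*(14 - 9*(-1 + 56))/(4 + (-1 + 56))) = 28*(2*(14 - 9*55)/(4 + 55)) = 28*(2*(14 - 495)/59) = 28*(2*(1/59)*(-481)) = 28*(-962/59) = -26936/59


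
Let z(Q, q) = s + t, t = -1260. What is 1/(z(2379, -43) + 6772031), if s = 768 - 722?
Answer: 1/6770817 ≈ 1.4769e-7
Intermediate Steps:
s = 46
z(Q, q) = -1214 (z(Q, q) = 46 - 1260 = -1214)
1/(z(2379, -43) + 6772031) = 1/(-1214 + 6772031) = 1/6770817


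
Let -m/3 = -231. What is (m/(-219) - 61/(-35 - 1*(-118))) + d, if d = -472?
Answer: -2883474/6059 ≈ -475.90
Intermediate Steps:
m = 693 (m = -3*(-231) = 693)
(m/(-219) - 61/(-35 - 1*(-118))) + d = (693/(-219) - 61/(-35 - 1*(-118))) - 472 = (693*(-1/219) - 61/(-35 + 118)) - 472 = (-231/73 - 61/83) - 472 = -23626/6059 - 472 = -2883474/6059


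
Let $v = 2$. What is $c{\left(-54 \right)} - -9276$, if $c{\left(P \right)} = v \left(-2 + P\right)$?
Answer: $9164$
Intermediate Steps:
$c{\left(P \right)} = -4 + 2 P$ ($c{\left(P \right)} = 2 \left(-2 + P\right) = -4 + 2 P$)
$c{\left(-54 \right)} - -9276 = \left(-4 + 2 \left(-54\right)\right) - -9276 = \left(-4 - 108\right) + 9276 = -112 + 9276 = 9164$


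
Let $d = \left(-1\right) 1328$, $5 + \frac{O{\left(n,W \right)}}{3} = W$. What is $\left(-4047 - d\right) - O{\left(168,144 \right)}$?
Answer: $-3136$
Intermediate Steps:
$O{\left(n,W \right)} = -15 + 3 W$
$d = -1328$
$\left(-4047 - d\right) - O{\left(168,144 \right)} = \left(-4047 - -1328\right) - \left(-15 + 3 \cdot 144\right) = \left(-4047 + 1328\right) - \left(-15 + 432\right) = -2719 - 417 = -3136$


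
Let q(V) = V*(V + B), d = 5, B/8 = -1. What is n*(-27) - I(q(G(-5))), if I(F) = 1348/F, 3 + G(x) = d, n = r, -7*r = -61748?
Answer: -4999229/21 ≈ -2.3806e+5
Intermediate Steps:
B = -8 (B = 8*(-1) = -8)
r = 61748/7 (r = -⅐*(-61748) = 61748/7 ≈ 8821.1)
n = 61748/7 ≈ 8821.1
G(x) = 2 (G(x) = -3 + 5 = 2)
q(V) = V*(-8 + V) (q(V) = V*(V - 8) = V*(-8 + V))
n*(-27) - I(q(G(-5))) = (61748/7)*(-27) - 1348/(2*(-8 + 2)) = -1667196/7 - 1348/(2*(-6)) = -1667196/7 - 1348/(-12) = -1667196/7 - 1348*(-1)/12 = -1667196/7 - 1*(-337/3) = -1667196/7 + 337/3 = -4999229/21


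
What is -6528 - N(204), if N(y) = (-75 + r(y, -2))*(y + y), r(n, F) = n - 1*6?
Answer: -56712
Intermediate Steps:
r(n, F) = -6 + n (r(n, F) = n - 6 = -6 + n)
N(y) = 2*y*(-81 + y) (N(y) = (-75 + (-6 + y))*(y + y) = (-81 + y)*(2*y) = 2*y*(-81 + y))
-6528 - N(204) = -6528 - 2*204*(-81 + 204) = -6528 - 2*204*123 = -6528 - 1*50184 = -6528 - 50184 = -56712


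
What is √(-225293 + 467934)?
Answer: √242641 ≈ 492.59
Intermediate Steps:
√(-225293 + 467934) = √242641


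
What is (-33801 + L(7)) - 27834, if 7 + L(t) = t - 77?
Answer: -61712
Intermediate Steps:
L(t) = -84 + t (L(t) = -7 + (t - 77) = -7 + (-77 + t) = -84 + t)
(-33801 + L(7)) - 27834 = (-33801 + (-84 + 7)) - 27834 = (-33801 - 77) - 27834 = -33878 - 27834 = -61712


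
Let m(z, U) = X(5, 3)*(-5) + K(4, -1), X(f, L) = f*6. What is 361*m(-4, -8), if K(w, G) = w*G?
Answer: -55594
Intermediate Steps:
K(w, G) = G*w
X(f, L) = 6*f
m(z, U) = -154 (m(z, U) = (6*5)*(-5) - 1*4 = 30*(-5) - 4 = -150 - 4 = -154)
361*m(-4, -8) = 361*(-154) = -55594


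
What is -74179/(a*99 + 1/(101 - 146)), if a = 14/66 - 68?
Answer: 3338055/301996 ≈ 11.053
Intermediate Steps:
a = -2237/33 (a = 14*(1/66) - 68 = 7/33 - 68 = -2237/33 ≈ -67.788)
-74179/(a*99 + 1/(101 - 146)) = -74179/(-2237/33*99 + 1/(101 - 146)) = -74179/(-6711 + 1/(-45)) = -74179/(-6711 - 1/45) = -74179/(-301996/45) = -74179*(-45/301996) = 3338055/301996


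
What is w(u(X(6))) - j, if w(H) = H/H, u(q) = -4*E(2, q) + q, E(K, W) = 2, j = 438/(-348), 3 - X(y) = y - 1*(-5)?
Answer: 131/58 ≈ 2.2586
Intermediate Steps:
X(y) = -2 - y (X(y) = 3 - (y - 1*(-5)) = 3 - (y + 5) = 3 - (5 + y) = 3 + (-5 - y) = -2 - y)
j = -73/58 (j = 438*(-1/348) = -73/58 ≈ -1.2586)
u(q) = -8 + q (u(q) = -4*2 + q = -8 + q)
w(H) = 1
w(u(X(6))) - j = 1 - 1*(-73/58) = 1 + 73/58 = 131/58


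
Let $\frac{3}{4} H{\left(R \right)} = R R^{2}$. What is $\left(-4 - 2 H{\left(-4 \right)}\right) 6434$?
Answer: $\frac{3217000}{3} \approx 1.0723 \cdot 10^{6}$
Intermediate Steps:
$H{\left(R \right)} = \frac{4 R^{3}}{3}$ ($H{\left(R \right)} = \frac{4 R R^{2}}{3} = \frac{4 R^{3}}{3}$)
$\left(-4 - 2 H{\left(-4 \right)}\right) 6434 = \left(-4 - 2 \frac{4 \left(-4\right)^{3}}{3}\right) 6434 = \left(-4 - 2 \cdot \frac{4}{3} \left(-64\right)\right) 6434 = \left(-4 - - \frac{512}{3}\right) 6434 = \left(-4 + \frac{512}{3}\right) 6434 = \frac{500}{3} \cdot 6434 = \frac{3217000}{3}$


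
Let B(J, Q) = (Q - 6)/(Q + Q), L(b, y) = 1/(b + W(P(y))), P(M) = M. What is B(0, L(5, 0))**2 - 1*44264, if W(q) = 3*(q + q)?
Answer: -176215/4 ≈ -44054.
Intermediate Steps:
W(q) = 6*q (W(q) = 3*(2*q) = 6*q)
L(b, y) = 1/(b + 6*y)
B(J, Q) = (-6 + Q)/(2*Q) (B(J, Q) = (-6 + Q)/((2*Q)) = (-6 + Q)*(1/(2*Q)) = (-6 + Q)/(2*Q))
B(0, L(5, 0))**2 - 1*44264 = ((-6 + 1/(5 + 6*0))/(2*(1/(5 + 6*0))))**2 - 1*44264 = ((-6 + 1/(5 + 0))/(2*(1/(5 + 0))))**2 - 44264 = ((-6 + 1/5)/(2*(1/5)))**2 - 44264 = ((1/2)*5*(-29/5))**2 - 44264 = (-29/2)**2 - 44264 = 841/4 - 44264 = -176215/4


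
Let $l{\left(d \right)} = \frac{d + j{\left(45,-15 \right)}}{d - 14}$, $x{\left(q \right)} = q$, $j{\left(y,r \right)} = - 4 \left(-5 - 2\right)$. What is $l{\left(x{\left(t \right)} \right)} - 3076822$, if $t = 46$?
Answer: $- \frac{49229115}{16} \approx -3.0768 \cdot 10^{6}$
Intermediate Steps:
$j{\left(y,r \right)} = 28$ ($j{\left(y,r \right)} = \left(-4\right) \left(-7\right) = 28$)
$l{\left(d \right)} = \frac{28 + d}{-14 + d}$ ($l{\left(d \right)} = \frac{d + 28}{d - 14} = \frac{28 + d}{-14 + d}$)
$l{\left(x{\left(t \right)} \right)} - 3076822 = \frac{28 + 46}{-14 + 46} - 3076822 = \frac{1}{32} \cdot 74 - 3076822 = \frac{37}{16} - 3076822 = - \frac{49229115}{16}$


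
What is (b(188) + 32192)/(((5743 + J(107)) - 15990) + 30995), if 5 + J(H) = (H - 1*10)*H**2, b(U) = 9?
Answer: 32201/1131296 ≈ 0.028464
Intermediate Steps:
J(H) = -5 + H**2*(-10 + H) (J(H) = -5 + (H - 1*10)*H**2 = -5 + (H - 10)*H**2 = -5 + (-10 + H)*H**2 = -5 + H**2*(-10 + H))
(b(188) + 32192)/(((5743 + J(107)) - 15990) + 30995) = (9 + 32192)/(((5743 + (-5 + 107**3 - 10*107**2)) - 15990) + 30995) = 32201/(((5743 + (-5 + 1225043 - 10*11449)) - 15990) + 30995) = 32201/(((5743 + (-5 + 1225043 - 114490)) - 15990) + 30995) = 32201/(((5743 + 1110548) - 15990) + 30995) = 32201/((1116291 - 15990) + 30995) = 32201/(1100301 + 30995) = 32201/1131296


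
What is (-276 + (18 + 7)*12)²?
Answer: 576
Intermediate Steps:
(-276 + (18 + 7)*12)² = (-276 + 25*12)² = (-276 + 300)² = 24² = 576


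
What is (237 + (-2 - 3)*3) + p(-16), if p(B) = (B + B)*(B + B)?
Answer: 1246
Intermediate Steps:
p(B) = 4*B² (p(B) = (2*B)*(2*B) = 4*B²)
(237 + (-2 - 3)*3) + p(-16) = (237 + (-2 - 3)*3) + 4*(-16)² = (237 - 5*3) + 4*256 = (237 - 15) + 1024 = 222 + 1024 = 1246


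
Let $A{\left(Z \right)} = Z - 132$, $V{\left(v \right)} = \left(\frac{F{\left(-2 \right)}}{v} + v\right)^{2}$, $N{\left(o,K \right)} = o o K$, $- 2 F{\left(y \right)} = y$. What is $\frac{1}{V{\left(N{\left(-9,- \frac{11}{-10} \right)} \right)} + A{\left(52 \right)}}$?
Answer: $\frac{79388100}{624054780361} \approx 0.00012721$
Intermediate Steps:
$F{\left(y \right)} = - \frac{y}{2}$
$N{\left(o,K \right)} = K o^{2}$ ($N{\left(o,K \right)} = o^{2} K = K o^{2}$)
$V{\left(v \right)} = \left(v + \frac{1}{v}\right)^{2}$ ($V{\left(v \right)} = \left(\frac{\left(- \frac{1}{2}\right) \left(-2\right)}{v} + v\right)^{2} = \left(1 \frac{1}{v} + v\right)^{2} = \left(\frac{1}{v} + v\right)^{2} = \left(v + \frac{1}{v}\right)^{2}$)
$A{\left(Z \right)} = -132 + Z$
$\frac{1}{V{\left(N{\left(-9,- \frac{11}{-10} \right)} \right)} + A{\left(52 \right)}} = \frac{1}{\frac{\left(1 + \left(- \frac{11}{-10} \left(-9\right)^{2}\right)^{2}\right)^{2}}{\frac{793881}{100}} + \left(-132 + 52\right)} = \frac{1}{\frac{\left(1 + \left(\left(-11\right) \left(- \frac{1}{10}\right) 81\right)^{2}\right)^{2}}{\frac{793881}{100}} - 80} = \frac{1}{\frac{\left(1 + \left(\frac{11}{10} \cdot 81\right)^{2}\right)^{2}}{\frac{793881}{100}} - 80} = \frac{1}{\frac{\left(1 + \left(\frac{891}{10}\right)^{2}\right)^{2}}{\frac{793881}{100}} - 80} = \frac{1}{\frac{100 \left(1 + \frac{793881}{100}\right)^{2}}{793881} - 80} = \frac{1}{\frac{100 \left(\frac{793981}{100}\right)^{2}}{793881} - 80} = \frac{1}{\frac{100}{793881} \cdot \frac{630405828361}{10000} - 80} = \frac{1}{\frac{630405828361}{79388100} - 80} = \frac{1}{\frac{624054780361}{79388100}} = \frac{79388100}{624054780361}$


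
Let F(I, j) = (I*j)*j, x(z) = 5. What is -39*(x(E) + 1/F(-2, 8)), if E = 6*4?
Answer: -24921/128 ≈ -194.70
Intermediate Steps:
E = 24
F(I, j) = I*j²
-39*(x(E) + 1/F(-2, 8)) = -39*(5 + 1/(-2*8²)) = -39*(5 + 1/(-2*64)) = -39*(5 + 1/(-128)) = -39*(5 - 1/128) = -39*639/128 = -24921/128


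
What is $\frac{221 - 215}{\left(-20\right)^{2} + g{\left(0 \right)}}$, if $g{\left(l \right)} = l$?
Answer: $\frac{3}{200} \approx 0.015$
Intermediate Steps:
$\frac{221 - 215}{\left(-20\right)^{2} + g{\left(0 \right)}} = \frac{221 - 215}{\left(-20\right)^{2} + 0} = \frac{6}{400 + 0} = \frac{6}{400} = 6 \cdot \frac{1}{400} = \frac{3}{200}$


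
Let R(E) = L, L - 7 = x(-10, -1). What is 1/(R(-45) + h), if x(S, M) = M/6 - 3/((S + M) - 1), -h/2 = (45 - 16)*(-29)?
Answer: 12/20269 ≈ 0.00059204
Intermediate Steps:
h = 1682 (h = -2*(45 - 16)*(-29) = -58*(-29) = -2*(-841) = 1682)
x(S, M) = -3/(-1 + M + S) + M/6 (x(S, M) = M*(1/6) - 3/((M + S) - 1) = M/6 - 3/(-1 + M + S) = -3/(-1 + M + S) + M/6)
L = 85/12 (L = 7 + (-18 + (-1)**2 - 1*(-1) - 1*(-10))/(6*(-1 - 1 - 10)) = 7 + (1/6)*(-18 + 1 + 1 + 10)/(-12) = 7 + (1/6)*(-1/12)*(-6) = 7 + 1/12 = 85/12 ≈ 7.0833)
R(E) = 85/12
1/(R(-45) + h) = 1/(85/12 + 1682) = 1/(20269/12) = 12/20269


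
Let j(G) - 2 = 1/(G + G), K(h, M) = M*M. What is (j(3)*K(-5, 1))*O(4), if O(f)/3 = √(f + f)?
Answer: 13*√2 ≈ 18.385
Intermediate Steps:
K(h, M) = M²
j(G) = 2 + 1/(2*G) (j(G) = 2 + 1/(G + G) = 2 + 1/(2*G))
O(f) = 3*√2*√f (O(f) = 3*√(f + f) = 3*√(2*f) = 3*(√2*√f) = 3*√2*√f)
(j(3)*K(-5, 1))*O(4) = ((2 + (½)/3)*1²)*(3*√2*√4) = ((2 + (½)*(⅓))*1)*(3*√2*2) = ((2 + ⅙)*1)*(6*√2) = ((13/6)*1)*(6*√2) = 13*(6*√2)/6 = 13*√2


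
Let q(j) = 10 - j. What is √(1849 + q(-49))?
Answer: 6*√53 ≈ 43.681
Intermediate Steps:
√(1849 + q(-49)) = √(1849 + (10 - 1*(-49))) = √(1849 + (10 + 49)) = √(1849 + 59) = √1908 = 6*√53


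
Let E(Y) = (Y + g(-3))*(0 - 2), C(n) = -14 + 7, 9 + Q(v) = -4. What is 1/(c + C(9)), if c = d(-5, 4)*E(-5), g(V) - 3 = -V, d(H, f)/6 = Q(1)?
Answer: 1/149 ≈ 0.0067114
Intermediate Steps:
Q(v) = -13 (Q(v) = -9 - 4 = -13)
d(H, f) = -78 (d(H, f) = 6*(-13) = -78)
g(V) = 3 - V
C(n) = -7
E(Y) = -12 - 2*Y (E(Y) = (Y + (3 - 1*(-3)))*(0 - 2) = (Y + (3 + 3))*(-2) = (Y + 6)*(-2) = (6 + Y)*(-2) = -12 - 2*Y)
c = 156 (c = -78*(-12 - 2*(-5)) = -78*(-12 + 10) = -78*(-2) = 156)
1/(c + C(9)) = 1/(156 - 7) = 1/149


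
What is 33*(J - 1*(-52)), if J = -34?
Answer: 594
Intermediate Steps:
33*(J - 1*(-52)) = 33*(-34 - 1*(-52)) = 33*(-34 + 52) = 33*18 = 594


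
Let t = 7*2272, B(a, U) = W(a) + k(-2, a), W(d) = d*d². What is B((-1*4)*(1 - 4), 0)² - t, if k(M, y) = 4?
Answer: 2983920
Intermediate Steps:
W(d) = d³
B(a, U) = 4 + a³ (B(a, U) = a³ + 4 = 4 + a³)
t = 15904
B((-1*4)*(1 - 4), 0)² - t = (4 + ((-1*4)*(1 - 4))³)² - 1*15904 = (4 + (-4*(-3))³)² - 15904 = (4 + 12³)² - 15904 = (4 + 1728)² - 15904 = 1732² - 15904 = 2999824 - 15904 = 2983920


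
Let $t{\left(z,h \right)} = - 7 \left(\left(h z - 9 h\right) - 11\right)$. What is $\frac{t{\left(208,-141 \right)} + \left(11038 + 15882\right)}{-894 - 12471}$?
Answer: $- \frac{1354}{81} \approx -16.716$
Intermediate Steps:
$t{\left(z,h \right)} = 77 + 63 h - 7 h z$ ($t{\left(z,h \right)} = - 7 \left(\left(- 9 h + h z\right) - 11\right) = - 7 \left(-11 - 9 h + h z\right) = 77 + 63 h - 7 h z$)
$\frac{t{\left(208,-141 \right)} + \left(11038 + 15882\right)}{-894 - 12471} = \frac{\left(77 + 63 \left(-141\right) - \left(-987\right) 208\right) + \left(11038 + 15882\right)}{-894 - 12471} = \frac{\left(77 - 8883 + 205296\right) + 26920}{-13365} = \left(196490 + 26920\right) \left(- \frac{1}{13365}\right) = 223410 \left(- \frac{1}{13365}\right) = - \frac{1354}{81}$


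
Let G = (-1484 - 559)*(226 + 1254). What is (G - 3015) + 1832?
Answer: -3024823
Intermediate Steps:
G = -3023640 (G = -2043*1480 = -3023640)
(G - 3015) + 1832 = (-3023640 - 3015) + 1832 = -3026655 + 1832 = -3024823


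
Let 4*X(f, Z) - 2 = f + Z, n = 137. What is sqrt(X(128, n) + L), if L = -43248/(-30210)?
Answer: sqrt(2461355)/190 ≈ 8.2572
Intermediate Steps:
L = 136/95 (L = -43248*(-1/30210) = 136/95 ≈ 1.4316)
X(f, Z) = 1/2 + Z/4 + f/4 (X(f, Z) = 1/2 + (f + Z)/4 = 1/2 + (Z + f)/4 = 1/2 + (Z/4 + f/4) = 1/2 + Z/4 + f/4)
sqrt(X(128, n) + L) = sqrt((1/2 + (1/4)*137 + (1/4)*128) + 136/95) = sqrt((1/2 + 137/4 + 32) + 136/95) = sqrt(267/4 + 136/95) = sqrt(25909/380) = sqrt(2461355)/190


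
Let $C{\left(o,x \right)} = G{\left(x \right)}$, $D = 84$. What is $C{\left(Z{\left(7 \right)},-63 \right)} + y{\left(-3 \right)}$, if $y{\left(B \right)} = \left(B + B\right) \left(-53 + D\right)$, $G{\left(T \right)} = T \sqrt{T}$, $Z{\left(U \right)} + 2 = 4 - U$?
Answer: $-186 - 189 i \sqrt{7} \approx -186.0 - 500.05 i$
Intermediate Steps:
$Z{\left(U \right)} = 2 - U$ ($Z{\left(U \right)} = -2 - \left(-4 + U\right) = 2 - U$)
$G{\left(T \right)} = T^{\frac{3}{2}}$
$C{\left(o,x \right)} = x^{\frac{3}{2}}$
$y{\left(B \right)} = 62 B$ ($y{\left(B \right)} = \left(B + B\right) \left(-53 + 84\right) = 2 B 31 = 62 B$)
$C{\left(Z{\left(7 \right)},-63 \right)} + y{\left(-3 \right)} = \left(-63\right)^{\frac{3}{2}} + 62 \left(-3\right) = - 189 i \sqrt{7} - 186 = -186 - 189 i \sqrt{7}$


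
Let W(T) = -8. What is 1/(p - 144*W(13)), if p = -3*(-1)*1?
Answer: 1/1155 ≈ 0.00086580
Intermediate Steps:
p = 3 (p = 3*1 = 3)
1/(p - 144*W(13)) = 1/(3 - 144*(-8)) = 1/(3 + 1152) = 1/1155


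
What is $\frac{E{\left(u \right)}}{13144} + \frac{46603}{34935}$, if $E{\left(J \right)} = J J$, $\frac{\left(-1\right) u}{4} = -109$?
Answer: $\frac{906694199}{57398205} \approx 15.797$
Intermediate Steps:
$u = 436$ ($u = \left(-4\right) \left(-109\right) = 436$)
$E{\left(J \right)} = J^{2}$
$\frac{E{\left(u \right)}}{13144} + \frac{46603}{34935} = \frac{436^{2}}{13144} + \frac{46603}{34935} = 190096 \cdot \frac{1}{13144} + 46603 \cdot \frac{1}{34935} = \frac{23762}{1643} + \frac{46603}{34935} = \frac{906694199}{57398205}$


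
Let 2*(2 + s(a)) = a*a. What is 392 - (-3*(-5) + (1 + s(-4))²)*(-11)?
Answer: 1096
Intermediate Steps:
s(a) = -2 + a²/2 (s(a) = -2 + (a*a)/2 = -2 + a²/2)
392 - (-3*(-5) + (1 + s(-4))²)*(-11) = 392 - (-3*(-5) + (1 + (-2 + (½)*(-4)²))²)*(-11) = 392 - (15 + (1 + (-2 + (½)*16))²)*(-11) = 392 - (15 + (1 + (-2 + 8))²)*(-11) = 392 - (15 + (1 + 6)²)*(-11) = 392 - (15 + 7²)*(-11) = 392 - (15 + 49)*(-11) = 392 - 64*(-11) = 392 - 1*(-704) = 392 + 704 = 1096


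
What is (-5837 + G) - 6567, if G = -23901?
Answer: -36305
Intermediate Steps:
(-5837 + G) - 6567 = (-5837 - 23901) - 6567 = -29738 - 6567 = -36305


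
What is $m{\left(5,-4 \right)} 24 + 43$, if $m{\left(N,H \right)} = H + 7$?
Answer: $115$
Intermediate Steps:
$m{\left(N,H \right)} = 7 + H$
$m{\left(5,-4 \right)} 24 + 43 = \left(7 - 4\right) 24 + 43 = 3 \cdot 24 + 43 = 72 + 43 = 115$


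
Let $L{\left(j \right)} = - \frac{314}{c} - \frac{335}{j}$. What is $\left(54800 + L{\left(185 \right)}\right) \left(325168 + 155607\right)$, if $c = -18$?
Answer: $\frac{8775877424650}{333} \approx 2.6354 \cdot 10^{10}$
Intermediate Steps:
$L{\left(j \right)} = \frac{157}{9} - \frac{335}{j}$ ($L{\left(j \right)} = - \frac{314}{-18} - \frac{335}{j} = \left(-314\right) \left(- \frac{1}{18}\right) - \frac{335}{j} = \frac{157}{9} - \frac{335}{j}$)
$\left(54800 + L{\left(185 \right)}\right) \left(325168 + 155607\right) = \left(54800 + \left(\frac{157}{9} - \frac{335}{185}\right)\right) \left(325168 + 155607\right) = \left(54800 + \left(\frac{157}{9} - \frac{67}{37}\right)\right) 480775 = \left(54800 + \frac{5206}{333}\right) 480775 = \frac{18253606}{333} \cdot 480775 = \frac{8775877424650}{333}$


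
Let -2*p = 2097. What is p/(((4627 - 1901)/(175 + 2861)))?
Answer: -1591623/1363 ≈ -1167.7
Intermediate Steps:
p = -2097/2 (p = -½*2097 = -2097/2 ≈ -1048.5)
p/(((4627 - 1901)/(175 + 2861))) = -2097*(175 + 2861)/(4627 - 1901)/2 = -2097/(2*(2726/3036)) = -2097/(2*(2726*(1/3036))) = -2097/(2*1363/1518) = -2097/2*1518/1363 = -1591623/1363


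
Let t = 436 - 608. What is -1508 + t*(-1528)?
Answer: 261308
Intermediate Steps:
t = -172
-1508 + t*(-1528) = -1508 - 172*(-1528) = -1508 + 262816 = 261308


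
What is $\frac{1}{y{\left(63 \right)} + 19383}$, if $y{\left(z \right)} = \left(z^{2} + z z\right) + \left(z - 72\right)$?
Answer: $\frac{1}{27312} \approx 3.6614 \cdot 10^{-5}$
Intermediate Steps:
$y{\left(z \right)} = -72 + z + 2 z^{2}$ ($y{\left(z \right)} = \left(z^{2} + z^{2}\right) + \left(-72 + z\right) = 2 z^{2} + \left(-72 + z\right) = -72 + z + 2 z^{2}$)
$\frac{1}{y{\left(63 \right)} + 19383} = \frac{1}{\left(-72 + 63 + 2 \cdot 63^{2}\right) + 19383} = \frac{1}{\left(-72 + 63 + 2 \cdot 3969\right) + 19383} = \frac{1}{\left(-72 + 63 + 7938\right) + 19383} = \frac{1}{7929 + 19383} = \frac{1}{27312}$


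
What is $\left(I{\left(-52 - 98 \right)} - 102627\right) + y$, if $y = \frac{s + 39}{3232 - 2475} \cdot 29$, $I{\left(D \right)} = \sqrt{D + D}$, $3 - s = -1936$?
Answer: $- \frac{77631277}{757} + 10 i \sqrt{3} \approx -1.0255 \cdot 10^{5} + 17.32 i$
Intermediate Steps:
$s = 1939$ ($s = 3 - -1936 = 3 + 1936 = 1939$)
$I{\left(D \right)} = \sqrt{2} \sqrt{D}$ ($I{\left(D \right)} = \sqrt{2 D} = \sqrt{2} \sqrt{D}$)
$y = \frac{57362}{757}$ ($y = \frac{1939 + 39}{3232 - 2475} \cdot 29 = \frac{1978}{757} \cdot 29 = \frac{57362}{757} \approx 75.775$)
$\left(I{\left(-52 - 98 \right)} - 102627\right) + y = \left(\sqrt{2} \sqrt{-52 - 98} - 102627\right) + \frac{57362}{757} = \left(\sqrt{2} \sqrt{-150} - 102627\right) + \frac{57362}{757} = \left(\sqrt{2} \cdot 5 i \sqrt{6} - 102627\right) + \frac{57362}{757} = \left(10 i \sqrt{3} - 102627\right) + \frac{57362}{757} = \left(-102627 + 10 i \sqrt{3}\right) + \frac{57362}{757} = - \frac{77631277}{757} + 10 i \sqrt{3}$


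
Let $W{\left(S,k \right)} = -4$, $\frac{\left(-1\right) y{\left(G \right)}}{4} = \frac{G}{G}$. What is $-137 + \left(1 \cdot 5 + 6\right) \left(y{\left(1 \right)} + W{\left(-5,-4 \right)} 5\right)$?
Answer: $-401$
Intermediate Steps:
$y{\left(G \right)} = -4$ ($y{\left(G \right)} = - 4 \frac{G}{G} = \left(-4\right) 1 = -4$)
$-137 + \left(1 \cdot 5 + 6\right) \left(y{\left(1 \right)} + W{\left(-5,-4 \right)} 5\right) = -137 + \left(1 \cdot 5 + 6\right) \left(-4 - 20\right) = -137 + \left(5 + 6\right) \left(-4 - 20\right) = -137 + 11 \left(-24\right) = -137 - 264 = -401$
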